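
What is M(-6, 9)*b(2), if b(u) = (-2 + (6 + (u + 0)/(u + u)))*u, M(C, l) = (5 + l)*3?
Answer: 378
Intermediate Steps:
M(C, l) = 15 + 3*l
b(u) = 9*u/2 (b(u) = (-2 + (6 + u/((2*u))))*u = (-2 + (6 + u*(1/(2*u))))*u = (-2 + (6 + 1/2))*u = (-2 + 13/2)*u = 9*u/2)
M(-6, 9)*b(2) = (15 + 3*9)*((9/2)*2) = (15 + 27)*9 = 42*9 = 378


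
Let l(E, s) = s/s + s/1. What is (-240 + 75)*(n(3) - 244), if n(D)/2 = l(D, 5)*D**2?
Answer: 22440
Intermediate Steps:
l(E, s) = 1 + s (l(E, s) = 1 + s*1 = 1 + s)
n(D) = 12*D**2 (n(D) = 2*((1 + 5)*D**2) = 2*(6*D**2) = 12*D**2)
(-240 + 75)*(n(3) - 244) = (-240 + 75)*(12*3**2 - 244) = -165*(12*9 - 244) = -165*(108 - 244) = -165*(-136) = 22440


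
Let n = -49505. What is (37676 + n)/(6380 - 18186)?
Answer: 11829/11806 ≈ 1.0019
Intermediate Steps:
(37676 + n)/(6380 - 18186) = (37676 - 49505)/(6380 - 18186) = -11829/(-11806) = -11829*(-1/11806) = 11829/11806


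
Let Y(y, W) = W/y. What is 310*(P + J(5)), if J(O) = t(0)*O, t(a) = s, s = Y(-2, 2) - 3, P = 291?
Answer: 84010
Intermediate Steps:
s = -4 (s = 2/(-2) - 3 = 2*(-½) - 3 = -1 - 3 = -4)
t(a) = -4
J(O) = -4*O
310*(P + J(5)) = 310*(291 - 4*5) = 310*(291 - 20) = 310*271 = 84010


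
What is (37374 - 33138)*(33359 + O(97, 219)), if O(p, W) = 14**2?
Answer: 142138980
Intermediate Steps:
O(p, W) = 196
(37374 - 33138)*(33359 + O(97, 219)) = (37374 - 33138)*(33359 + 196) = 4236*33555 = 142138980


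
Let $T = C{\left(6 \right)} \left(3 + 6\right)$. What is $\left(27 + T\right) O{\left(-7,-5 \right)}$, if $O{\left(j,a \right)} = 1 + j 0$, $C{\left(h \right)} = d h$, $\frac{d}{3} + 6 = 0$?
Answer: $-945$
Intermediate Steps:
$d = -18$ ($d = -18 + 3 \cdot 0 = -18 + 0 = -18$)
$C{\left(h \right)} = - 18 h$
$T = -972$ ($T = \left(-18\right) 6 \left(3 + 6\right) = \left(-108\right) 9 = -972$)
$O{\left(j,a \right)} = 1$ ($O{\left(j,a \right)} = 1 + 0 = 1$)
$\left(27 + T\right) O{\left(-7,-5 \right)} = \left(27 - 972\right) 1 = \left(-945\right) 1 = -945$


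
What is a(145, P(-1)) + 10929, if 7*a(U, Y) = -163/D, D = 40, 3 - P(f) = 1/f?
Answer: 3059957/280 ≈ 10928.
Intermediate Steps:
P(f) = 3 - 1/f
a(U, Y) = -163/280 (a(U, Y) = (-163/40)/7 = (-163*1/40)/7 = (1/7)*(-163/40) = -163/280)
a(145, P(-1)) + 10929 = -163/280 + 10929 = 3059957/280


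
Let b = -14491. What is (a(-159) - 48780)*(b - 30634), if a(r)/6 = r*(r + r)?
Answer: -11488464000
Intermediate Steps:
a(r) = 12*r² (a(r) = 6*(r*(r + r)) = 6*(r*(2*r)) = 6*(2*r²) = 12*r²)
(a(-159) - 48780)*(b - 30634) = (12*(-159)² - 48780)*(-14491 - 30634) = (12*25281 - 48780)*(-45125) = (303372 - 48780)*(-45125) = 254592*(-45125) = -11488464000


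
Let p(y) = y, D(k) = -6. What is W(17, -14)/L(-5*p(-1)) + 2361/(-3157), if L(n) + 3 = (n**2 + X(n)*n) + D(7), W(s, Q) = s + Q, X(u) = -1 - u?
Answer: -6075/6314 ≈ -0.96215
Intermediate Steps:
W(s, Q) = Q + s
L(n) = -9 + n**2 + n*(-1 - n) (L(n) = -3 + ((n**2 + (-1 - n)*n) - 6) = -3 + ((n**2 + n*(-1 - n)) - 6) = -3 + (-6 + n**2 + n*(-1 - n)) = -9 + n**2 + n*(-1 - n))
W(17, -14)/L(-5*p(-1)) + 2361/(-3157) = (-14 + 17)/(-9 - (-5)*(-1)) + 2361/(-3157) = 3/(-9 - 1*5) + 2361*(-1/3157) = 3/(-9 - 5) - 2361/3157 = 3/(-14) - 2361/3157 = 3*(-1/14) - 2361/3157 = -3/14 - 2361/3157 = -6075/6314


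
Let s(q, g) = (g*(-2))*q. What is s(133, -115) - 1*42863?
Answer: -12273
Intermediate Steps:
s(q, g) = -2*g*q (s(q, g) = (-2*g)*q = -2*g*q)
s(133, -115) - 1*42863 = -2*(-115)*133 - 1*42863 = 30590 - 42863 = -12273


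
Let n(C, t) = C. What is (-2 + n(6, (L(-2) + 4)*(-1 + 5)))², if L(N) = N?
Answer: 16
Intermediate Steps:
(-2 + n(6, (L(-2) + 4)*(-1 + 5)))² = (-2 + 6)² = 4² = 16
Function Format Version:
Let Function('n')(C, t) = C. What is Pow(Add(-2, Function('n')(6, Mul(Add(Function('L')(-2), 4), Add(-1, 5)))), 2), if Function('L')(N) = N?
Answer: 16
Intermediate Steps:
Pow(Add(-2, Function('n')(6, Mul(Add(Function('L')(-2), 4), Add(-1, 5)))), 2) = Pow(Add(-2, 6), 2) = Pow(4, 2) = 16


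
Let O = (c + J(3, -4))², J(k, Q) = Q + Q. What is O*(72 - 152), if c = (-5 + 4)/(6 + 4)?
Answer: -26244/5 ≈ -5248.8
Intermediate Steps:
J(k, Q) = 2*Q
c = -⅒ (c = -1/10 = -1*⅒ = -⅒ ≈ -0.10000)
O = 6561/100 (O = (-⅒ + 2*(-4))² = (-⅒ - 8)² = (-81/10)² = 6561/100 ≈ 65.610)
O*(72 - 152) = 6561*(72 - 152)/100 = (6561/100)*(-80) = -26244/5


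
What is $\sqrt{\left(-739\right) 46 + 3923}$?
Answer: $i \sqrt{30071} \approx 173.41 i$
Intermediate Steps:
$\sqrt{\left(-739\right) 46 + 3923} = \sqrt{-33994 + 3923} = \sqrt{-30071} = i \sqrt{30071}$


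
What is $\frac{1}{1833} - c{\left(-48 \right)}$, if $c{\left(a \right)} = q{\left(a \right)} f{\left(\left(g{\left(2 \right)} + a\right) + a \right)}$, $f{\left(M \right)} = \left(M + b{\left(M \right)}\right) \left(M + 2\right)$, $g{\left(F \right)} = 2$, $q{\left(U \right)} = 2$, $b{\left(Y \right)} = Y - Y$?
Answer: $- \frac{31703567}{1833} \approx -17296.0$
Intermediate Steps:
$b{\left(Y \right)} = 0$
$f{\left(M \right)} = M \left(2 + M\right)$ ($f{\left(M \right)} = \left(M + 0\right) \left(M + 2\right) = M \left(2 + M\right)$)
$c{\left(a \right)} = 2 \left(2 + 2 a\right) \left(4 + 2 a\right)$ ($c{\left(a \right)} = 2 \left(\left(2 + a\right) + a\right) \left(2 + \left(\left(2 + a\right) + a\right)\right) = 2 \left(2 + 2 a\right) \left(2 + \left(2 + 2 a\right)\right) = 2 \left(2 + 2 a\right) \left(4 + 2 a\right)$)
$\frac{1}{1833} - c{\left(-48 \right)} = \frac{1}{1833} - \left(8 + 8 \left(-48\right) + 8 \left(1 - 48\right)^{2}\right) = \frac{1}{1833} - \left(8 - 384 + 8 \left(-47\right)^{2}\right) = \frac{1}{1833} - \left(8 - 384 + 8 \cdot 2209\right) = \frac{1}{1833} - \left(8 - 384 + 17672\right) = \frac{1}{1833} - 17296 = - \frac{31703567}{1833}$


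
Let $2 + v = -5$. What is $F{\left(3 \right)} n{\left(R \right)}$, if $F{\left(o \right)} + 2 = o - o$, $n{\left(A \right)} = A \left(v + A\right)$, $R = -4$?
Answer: $-88$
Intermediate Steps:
$v = -7$ ($v = -2 - 5 = -7$)
$n{\left(A \right)} = A \left(-7 + A\right)$
$F{\left(o \right)} = -2$ ($F{\left(o \right)} = -2 + \left(o - o\right) = -2 + 0 = -2$)
$F{\left(3 \right)} n{\left(R \right)} = - 2 \left(- 4 \left(-7 - 4\right)\right) = - 2 \left(\left(-4\right) \left(-11\right)\right) = \left(-2\right) 44 = -88$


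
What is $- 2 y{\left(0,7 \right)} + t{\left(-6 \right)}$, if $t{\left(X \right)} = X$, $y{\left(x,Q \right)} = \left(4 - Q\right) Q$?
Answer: $36$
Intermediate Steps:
$y{\left(x,Q \right)} = Q \left(4 - Q\right)$
$- 2 y{\left(0,7 \right)} + t{\left(-6 \right)} = - 2 \cdot 7 \left(4 - 7\right) - 6 = - 2 \cdot 7 \left(-3\right) - 6 = \left(-2\right) \left(-21\right) - 6 = 42 - 6 = 36$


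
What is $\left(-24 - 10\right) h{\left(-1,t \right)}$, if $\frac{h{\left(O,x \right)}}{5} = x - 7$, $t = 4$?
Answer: $510$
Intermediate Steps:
$h{\left(O,x \right)} = -35 + 5 x$ ($h{\left(O,x \right)} = 5 \left(x - 7\right) = 5 \left(-7 + x\right) = -35 + 5 x$)
$\left(-24 - 10\right) h{\left(-1,t \right)} = \left(-24 - 10\right) \left(-35 + 5 \cdot 4\right) = - 34 \left(-35 + 20\right) = \left(-34\right) \left(-15\right) = 510$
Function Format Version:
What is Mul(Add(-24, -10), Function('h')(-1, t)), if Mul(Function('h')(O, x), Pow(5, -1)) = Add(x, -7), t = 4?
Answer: 510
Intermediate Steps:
Function('h')(O, x) = Add(-35, Mul(5, x)) (Function('h')(O, x) = Mul(5, Add(x, -7)) = Mul(5, Add(-7, x)) = Add(-35, Mul(5, x)))
Mul(Add(-24, -10), Function('h')(-1, t)) = Mul(Add(-24, -10), Add(-35, Mul(5, 4))) = Mul(-34, Add(-35, 20)) = Mul(-34, -15) = 510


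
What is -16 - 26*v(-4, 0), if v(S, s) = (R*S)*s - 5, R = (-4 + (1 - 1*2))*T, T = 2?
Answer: 114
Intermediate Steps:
R = -10 (R = (-4 + (1 - 1*2))*2 = (-4 + (1 - 2))*2 = (-4 - 1)*2 = -5*2 = -10)
v(S, s) = -5 - 10*S*s (v(S, s) = (-10*S)*s - 5 = -10*S*s - 5 = -5 - 10*S*s)
-16 - 26*v(-4, 0) = -16 - 26*(-5 - 10*(-4)*0) = -16 - 26*(-5 + 0) = -16 - 26*(-5) = -16 - 13*(-10) = -16 + 130 = 114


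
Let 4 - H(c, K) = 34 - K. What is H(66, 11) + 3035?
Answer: 3016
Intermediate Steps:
H(c, K) = -30 + K (H(c, K) = 4 - (34 - K) = 4 + (-34 + K) = -30 + K)
H(66, 11) + 3035 = (-30 + 11) + 3035 = -19 + 3035 = 3016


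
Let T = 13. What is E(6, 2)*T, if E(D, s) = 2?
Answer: 26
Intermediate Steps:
E(6, 2)*T = 2*13 = 26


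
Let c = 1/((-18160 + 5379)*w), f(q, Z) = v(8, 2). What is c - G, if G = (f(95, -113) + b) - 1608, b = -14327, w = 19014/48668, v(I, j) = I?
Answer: 1935273293075/121508967 ≈ 15927.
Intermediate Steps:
f(q, Z) = 8
w = 9507/24334 (w = 19014*(1/48668) = 9507/24334 ≈ 0.39069)
G = -15927 (G = (8 - 14327) - 1608 = -14319 - 1608 = -15927)
c = -24334/121508967 (c = 1/((-18160 + 5379)*(9507/24334)) = (24334/9507)/(-12781) = -1/12781*24334/9507 = -24334/121508967 ≈ -0.00020027)
c - G = -24334/121508967 - 1*(-15927) = -24334/121508967 + 15927 = 1935273293075/121508967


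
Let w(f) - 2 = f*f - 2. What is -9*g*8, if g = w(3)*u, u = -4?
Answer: 2592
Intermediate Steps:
w(f) = f² (w(f) = 2 + (f*f - 2) = 2 + (f² - 2) = 2 + (-2 + f²) = f²)
g = -36 (g = 3²*(-4) = 9*(-4) = -36)
-9*g*8 = -9*(-36)*8 = 324*8 = 2592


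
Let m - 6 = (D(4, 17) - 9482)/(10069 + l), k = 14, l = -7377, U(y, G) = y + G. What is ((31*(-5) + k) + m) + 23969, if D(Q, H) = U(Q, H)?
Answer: 64151667/2692 ≈ 23831.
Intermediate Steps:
U(y, G) = G + y
D(Q, H) = H + Q
m = 6691/2692 (m = 6 + ((17 + 4) - 9482)/(10069 - 7377) = 6 + (21 - 9482)/2692 = 6 - 9461*1/2692 = 6 - 9461/2692 = 6691/2692 ≈ 2.4855)
((31*(-5) + k) + m) + 23969 = ((31*(-5) + 14) + 6691/2692) + 23969 = ((-155 + 14) + 6691/2692) + 23969 = (-141 + 6691/2692) + 23969 = -372881/2692 + 23969 = 64151667/2692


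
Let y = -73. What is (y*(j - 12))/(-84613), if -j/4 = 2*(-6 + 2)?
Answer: 1460/84613 ≈ 0.017255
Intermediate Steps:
j = 32 (j = -8*(-6 + 2) = -8*(-4) = -4*(-8) = 32)
(y*(j - 12))/(-84613) = -73*(32 - 12)/(-84613) = -73*20*(-1/84613) = -1460*(-1/84613) = 1460/84613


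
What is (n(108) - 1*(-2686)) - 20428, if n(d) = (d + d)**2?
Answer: 28914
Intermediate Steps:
n(d) = 4*d**2 (n(d) = (2*d)**2 = 4*d**2)
(n(108) - 1*(-2686)) - 20428 = (4*108**2 - 1*(-2686)) - 20428 = (4*11664 + 2686) - 20428 = (46656 + 2686) - 20428 = 49342 - 20428 = 28914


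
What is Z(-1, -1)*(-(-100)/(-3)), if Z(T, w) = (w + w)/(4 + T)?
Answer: 200/9 ≈ 22.222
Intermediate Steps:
Z(T, w) = 2*w/(4 + T) (Z(T, w) = (2*w)/(4 + T) = 2*w/(4 + T))
Z(-1, -1)*(-(-100)/(-3)) = (2*(-1)/(4 - 1))*(-(-100)/(-3)) = (2*(-1)/3)*(-(-100)*(-1)/3) = (2*(-1)*(1/3))*(-25*4/3) = -2/3*(-100/3) = 200/9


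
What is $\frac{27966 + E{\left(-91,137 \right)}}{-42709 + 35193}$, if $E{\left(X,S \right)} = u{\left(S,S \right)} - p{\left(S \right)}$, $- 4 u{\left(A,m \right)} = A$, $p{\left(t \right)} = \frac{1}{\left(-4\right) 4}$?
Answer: $- \frac{446909}{120256} \approx -3.7163$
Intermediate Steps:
$p{\left(t \right)} = - \frac{1}{16}$ ($p{\left(t \right)} = \frac{1}{-16} = - \frac{1}{16}$)
$u{\left(A,m \right)} = - \frac{A}{4}$
$E{\left(X,S \right)} = \frac{1}{16} - \frac{S}{4}$ ($E{\left(X,S \right)} = - \frac{S}{4} - - \frac{1}{16} = - \frac{S}{4} + \frac{1}{16} = \frac{1}{16} - \frac{S}{4}$)
$\frac{27966 + E{\left(-91,137 \right)}}{-42709 + 35193} = \frac{27966 + \left(\frac{1}{16} - \frac{137}{4}\right)}{-42709 + 35193} = \frac{27966 + \left(\frac{1}{16} - \frac{137}{4}\right)}{-7516} = \left(27966 - \frac{547}{16}\right) \left(- \frac{1}{7516}\right) = \frac{446909}{16} \left(- \frac{1}{7516}\right) = - \frac{446909}{120256}$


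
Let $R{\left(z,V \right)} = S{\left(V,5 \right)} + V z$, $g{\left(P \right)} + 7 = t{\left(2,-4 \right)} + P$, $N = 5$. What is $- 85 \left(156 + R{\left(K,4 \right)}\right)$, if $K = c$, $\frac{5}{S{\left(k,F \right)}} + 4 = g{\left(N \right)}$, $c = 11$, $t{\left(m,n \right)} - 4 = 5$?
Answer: $- \frac{51425}{3} \approx -17142.0$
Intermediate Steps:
$t{\left(m,n \right)} = 9$ ($t{\left(m,n \right)} = 4 + 5 = 9$)
$g{\left(P \right)} = 2 + P$ ($g{\left(P \right)} = -7 + \left(9 + P\right) = 2 + P$)
$S{\left(k,F \right)} = \frac{5}{3}$ ($S{\left(k,F \right)} = \frac{5}{-4 + \left(2 + 5\right)} = \frac{5}{-4 + 7} = \frac{5}{3}$)
$K = 11$
$R{\left(z,V \right)} = \frac{5}{3} + V z$
$- 85 \left(156 + R{\left(K,4 \right)}\right) = - 85 \left(156 + \left(\frac{5}{3} + 4 \cdot 11\right)\right) = - 85 \left(156 + \left(\frac{5}{3} + 44\right)\right) = - 85 \left(156 + \frac{137}{3}\right) = \left(-85\right) \frac{605}{3} = - \frac{51425}{3}$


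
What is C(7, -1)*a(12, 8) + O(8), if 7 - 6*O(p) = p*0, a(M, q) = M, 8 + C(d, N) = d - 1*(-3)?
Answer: 151/6 ≈ 25.167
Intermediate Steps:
C(d, N) = -5 + d (C(d, N) = -8 + (d - 1*(-3)) = -8 + (d + 3) = -8 + (3 + d) = -5 + d)
O(p) = 7/6 (O(p) = 7/6 - p*0/6 = 7/6 - 1/6*0 = 7/6 + 0 = 7/6)
C(7, -1)*a(12, 8) + O(8) = (-5 + 7)*12 + 7/6 = 2*12 + 7/6 = 24 + 7/6 = 151/6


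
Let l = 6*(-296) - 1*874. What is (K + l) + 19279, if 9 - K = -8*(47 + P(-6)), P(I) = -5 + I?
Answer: 16926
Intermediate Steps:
l = -2650 (l = -1776 - 874 = -2650)
K = 297 (K = 9 - (-8)*(47 + (-5 - 6)) = 9 - (-8)*(47 - 11) = 9 - (-8)*36 = 9 - 1*(-288) = 9 + 288 = 297)
(K + l) + 19279 = (297 - 2650) + 19279 = -2353 + 19279 = 16926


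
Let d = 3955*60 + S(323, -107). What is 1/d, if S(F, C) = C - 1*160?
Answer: 1/237033 ≈ 4.2188e-6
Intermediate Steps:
S(F, C) = -160 + C (S(F, C) = C - 160 = -160 + C)
d = 237033 (d = 3955*60 + (-160 - 107) = 237300 - 267 = 237033)
1/d = 1/237033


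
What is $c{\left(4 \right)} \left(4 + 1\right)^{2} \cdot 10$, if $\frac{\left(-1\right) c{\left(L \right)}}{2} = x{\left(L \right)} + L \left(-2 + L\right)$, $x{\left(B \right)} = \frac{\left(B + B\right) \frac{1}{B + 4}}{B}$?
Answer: $-4125$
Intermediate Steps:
$x{\left(B \right)} = \frac{2}{4 + B}$ ($x{\left(B \right)} = \frac{2 B \frac{1}{4 + B}}{B} = \frac{2}{4 + B}$)
$c{\left(L \right)} = - \frac{4}{4 + L} - 2 L \left(-2 + L\right)$ ($c{\left(L \right)} = - 2 \left(\frac{2}{4 + L} + L \left(-2 + L\right)\right) = - \frac{4}{4 + L} - 2 L \left(-2 + L\right)$)
$c{\left(4 \right)} \left(4 + 1\right)^{2} \cdot 10 = \frac{2 \left(-2 + 4 \left(2 - 4\right) \left(4 + 4\right)\right)}{4 + 4} \left(4 + 1\right)^{2} \cdot 10 = \frac{2 \left(-2 + 4 \left(2 - 4\right) 8\right)}{8} \cdot 5^{2} \cdot 10 = 2 \cdot \frac{1}{8} \left(-2 + 4 \left(-2\right) 8\right) 25 \cdot 10 = 2 \cdot \frac{1}{8} \left(-2 - 64\right) 25 \cdot 10 = 2 \cdot \frac{1}{8} \left(-66\right) 25 \cdot 10 = \left(- \frac{33}{2}\right) 25 \cdot 10 = \left(- \frac{825}{2}\right) 10 = -4125$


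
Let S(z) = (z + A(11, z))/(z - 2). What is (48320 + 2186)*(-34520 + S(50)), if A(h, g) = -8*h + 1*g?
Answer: -3486908987/2 ≈ -1.7435e+9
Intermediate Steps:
A(h, g) = g - 8*h (A(h, g) = -8*h + g = g - 8*h)
S(z) = (-88 + 2*z)/(-2 + z) (S(z) = (z + (z - 8*11))/(z - 2) = (z + (z - 88))/(-2 + z) = (z + (-88 + z))/(-2 + z) = (-88 + 2*z)/(-2 + z))
(48320 + 2186)*(-34520 + S(50)) = (48320 + 2186)*(-34520 + 2*(-44 + 50)/(-2 + 50)) = 50506*(-34520 + 2*6/48) = 50506*(-34520 + 2*(1/48)*6) = 50506*(-34520 + ¼) = 50506*(-138079/4) = -3486908987/2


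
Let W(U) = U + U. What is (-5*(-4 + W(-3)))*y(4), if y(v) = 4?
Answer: 200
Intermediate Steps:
W(U) = 2*U
(-5*(-4 + W(-3)))*y(4) = -5*(-4 + 2*(-3))*4 = -5*(-4 - 6)*4 = -5*(-10)*4 = 50*4 = 200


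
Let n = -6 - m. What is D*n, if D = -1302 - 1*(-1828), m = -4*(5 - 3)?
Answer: 1052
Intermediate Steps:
m = -8 (m = -4*2 = -8)
n = 2 (n = -6 - 1*(-8) = -6 + 8 = 2)
D = 526 (D = -1302 + 1828 = 526)
D*n = 526*2 = 1052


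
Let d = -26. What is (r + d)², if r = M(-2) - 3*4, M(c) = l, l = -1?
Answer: 1521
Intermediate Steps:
M(c) = -1
r = -13 (r = -1 - 3*4 = -1 - 12 = -13)
(r + d)² = (-13 - 26)² = (-39)² = 1521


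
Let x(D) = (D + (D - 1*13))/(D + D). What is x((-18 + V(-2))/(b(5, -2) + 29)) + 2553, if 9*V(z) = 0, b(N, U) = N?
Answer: 46193/18 ≈ 2566.3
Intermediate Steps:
V(z) = 0 (V(z) = (⅑)*0 = 0)
x(D) = (-13 + 2*D)/(2*D) (x(D) = (D + (D - 13))/((2*D)) = (D + (-13 + D))*(1/(2*D)) = (-13 + 2*D)*(1/(2*D)) = (-13 + 2*D)/(2*D))
x((-18 + V(-2))/(b(5, -2) + 29)) + 2553 = (-13/2 + (-18 + 0)/(5 + 29))/(((-18 + 0)/(5 + 29))) + 2553 = (-13/2 - 18/34)/((-18/34)) + 2553 = (-13/2 - 18*1/34)/((-18*1/34)) + 2553 = (-13/2 - 9/17)/(-9/17) + 2553 = -17/9*(-239/34) + 2553 = 239/18 + 2553 = 46193/18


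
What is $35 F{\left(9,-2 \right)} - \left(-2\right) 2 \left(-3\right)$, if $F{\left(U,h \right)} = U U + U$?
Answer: $-37800$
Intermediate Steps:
$F{\left(U,h \right)} = U + U^{2}$ ($F{\left(U,h \right)} = U^{2} + U = U + U^{2}$)
$35 F{\left(9,-2 \right)} - \left(-2\right) 2 \left(-3\right) = 35 \cdot 9 \left(1 + 9\right) - \left(-2\right) 2 \left(-3\right) = 35 \cdot 9 \cdot 10 \left(-1\right) \left(-4\right) \left(-3\right) = 35 \cdot 90 \cdot 4 \left(-3\right) = 3150 \left(-12\right) = -37800$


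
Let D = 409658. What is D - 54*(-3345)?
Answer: 590288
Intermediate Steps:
D - 54*(-3345) = 409658 - 54*(-3345) = 409658 - 1*(-180630) = 409658 + 180630 = 590288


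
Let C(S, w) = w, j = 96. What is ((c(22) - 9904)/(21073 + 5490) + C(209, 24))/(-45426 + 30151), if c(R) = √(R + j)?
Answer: -627608/405749825 - √118/405749825 ≈ -0.0015468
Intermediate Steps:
c(R) = √(96 + R) (c(R) = √(R + 96) = √(96 + R))
((c(22) - 9904)/(21073 + 5490) + C(209, 24))/(-45426 + 30151) = ((√(96 + 22) - 9904)/(21073 + 5490) + 24)/(-45426 + 30151) = ((√118 - 9904)/26563 + 24)/(-15275) = ((-9904 + √118)*(1/26563) + 24)*(-1/15275) = ((-9904/26563 + √118/26563) + 24)*(-1/15275) = (627608/26563 + √118/26563)*(-1/15275) = -627608/405749825 - √118/405749825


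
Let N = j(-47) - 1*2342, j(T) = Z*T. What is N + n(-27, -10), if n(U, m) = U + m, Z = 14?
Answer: -3037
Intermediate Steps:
j(T) = 14*T
N = -3000 (N = 14*(-47) - 1*2342 = -658 - 2342 = -3000)
N + n(-27, -10) = -3000 + (-27 - 10) = -3000 - 37 = -3037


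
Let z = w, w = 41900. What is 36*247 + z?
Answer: 50792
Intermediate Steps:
z = 41900
36*247 + z = 36*247 + 41900 = 8892 + 41900 = 50792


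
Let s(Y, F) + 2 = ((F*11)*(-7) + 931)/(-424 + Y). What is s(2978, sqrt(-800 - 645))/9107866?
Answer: -4177/23261489764 - 1309*I*sqrt(5)/23261489764 ≈ -1.7957e-7 - 1.2583e-7*I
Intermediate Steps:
s(Y, F) = -2 + (931 - 77*F)/(-424 + Y) (s(Y, F) = -2 + ((F*11)*(-7) + 931)/(-424 + Y) = -2 + ((11*F)*(-7) + 931)/(-424 + Y) = -2 + (-77*F + 931)/(-424 + Y) = -2 + (931 - 77*F)/(-424 + Y))
s(2978, sqrt(-800 - 645))/9107866 = ((1779 - 77*sqrt(-800 - 645) - 2*2978)/(-424 + 2978))/9107866 = ((1779 - 1309*I*sqrt(5) - 5956)/2554)*(1/9107866) = ((-4177 - 1309*I*sqrt(5))/2554)*(1/9107866) = (-4177/2554 - 1309*I*sqrt(5)/2554)*(1/9107866) = -4177/23261489764 - 1309*I*sqrt(5)/23261489764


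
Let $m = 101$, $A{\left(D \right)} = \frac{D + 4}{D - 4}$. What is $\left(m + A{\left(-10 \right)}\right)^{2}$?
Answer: $\frac{504100}{49} \approx 10288.0$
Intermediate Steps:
$A{\left(D \right)} = \frac{4 + D}{-4 + D}$
$\left(m + A{\left(-10 \right)}\right)^{2} = \left(101 + \frac{4 - 10}{-4 - 10}\right)^{2} = \left(101 + \frac{1}{-14} \left(-6\right)\right)^{2} = \left(101 - - \frac{3}{7}\right)^{2} = \left(101 + \frac{3}{7}\right)^{2} = \left(\frac{710}{7}\right)^{2} = \frac{504100}{49}$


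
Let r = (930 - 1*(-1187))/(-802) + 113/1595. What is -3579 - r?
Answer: -4574935021/1279190 ≈ -3576.4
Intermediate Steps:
r = -3285989/1279190 (r = (930 + 1187)*(-1/802) + 113*(1/1595) = 2117*(-1/802) + 113/1595 = -2117/802 + 113/1595 = -3285989/1279190 ≈ -2.5688)
-3579 - r = -3579 - 1*(-3285989/1279190) = -3579 + 3285989/1279190 = -4574935021/1279190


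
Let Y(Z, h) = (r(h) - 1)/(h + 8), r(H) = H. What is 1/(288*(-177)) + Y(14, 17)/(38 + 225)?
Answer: 809041/335167200 ≈ 0.0024138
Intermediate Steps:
Y(Z, h) = (-1 + h)/(8 + h) (Y(Z, h) = (h - 1)/(h + 8) = (-1 + h)/(8 + h))
1/(288*(-177)) + Y(14, 17)/(38 + 225) = 1/(288*(-177)) + ((-1 + 17)/(8 + 17))/(38 + 225) = (1/288)*(-1/177) + (16/25)/263 = -1/50976 + ((1/25)*16)*(1/263) = -1/50976 + (16/25)*(1/263) = -1/50976 + 16/6575 = 809041/335167200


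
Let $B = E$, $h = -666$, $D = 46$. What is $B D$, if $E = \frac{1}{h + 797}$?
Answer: $\frac{46}{131} \approx 0.35114$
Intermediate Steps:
$E = \frac{1}{131}$ ($E = \frac{1}{-666 + 797} = \frac{1}{131} \approx 0.0076336$)
$B = \frac{1}{131} \approx 0.0076336$
$B D = \frac{1}{131} \cdot 46 = \frac{46}{131}$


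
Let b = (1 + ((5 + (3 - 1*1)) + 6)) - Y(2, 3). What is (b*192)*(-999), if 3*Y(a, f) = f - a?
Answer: -2621376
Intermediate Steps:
Y(a, f) = -a/3 + f/3 (Y(a, f) = (f - a)/3 = -a/3 + f/3)
b = 41/3 (b = (1 + ((5 + (3 - 1*1)) + 6)) - (-⅓*2 + (⅓)*3) = (1 + ((5 + (3 - 1)) + 6)) - (-⅔ + 1) = (1 + ((5 + 2) + 6)) - 1*⅓ = (1 + (7 + 6)) - ⅓ = (1 + 13) - ⅓ = 14 - ⅓ = 41/3 ≈ 13.667)
(b*192)*(-999) = ((41/3)*192)*(-999) = 2624*(-999) = -2621376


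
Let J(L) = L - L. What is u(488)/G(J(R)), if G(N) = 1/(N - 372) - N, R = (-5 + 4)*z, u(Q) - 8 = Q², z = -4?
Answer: -88592544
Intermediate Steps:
u(Q) = 8 + Q²
R = 4 (R = (-5 + 4)*(-4) = -1*(-4) = 4)
J(L) = 0
G(N) = 1/(-372 + N) - N
u(488)/G(J(R)) = (8 + 488²)/(((1 - 1*0² + 372*0)/(-372 + 0))) = (8 + 238144)/(((1 - 1*0 + 0)/(-372))) = 238152/((-(1 + 0 + 0)/372)) = 238152/((-1/372*1)) = 238152/(-1/372) = 238152*(-372) = -88592544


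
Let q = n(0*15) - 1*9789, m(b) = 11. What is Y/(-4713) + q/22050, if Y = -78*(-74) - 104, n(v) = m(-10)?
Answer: -28510519/17320275 ≈ -1.6461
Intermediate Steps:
n(v) = 11
q = -9778 (q = 11 - 1*9789 = 11 - 9789 = -9778)
Y = 5668 (Y = 5772 - 104 = 5668)
Y/(-4713) + q/22050 = 5668/(-4713) - 9778/22050 = 5668*(-1/4713) - 9778*1/22050 = -5668/4713 - 4889/11025 = -28510519/17320275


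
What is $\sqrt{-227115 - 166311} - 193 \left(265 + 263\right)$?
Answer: $-101904 + 3 i \sqrt{43714} \approx -1.019 \cdot 10^{5} + 627.24 i$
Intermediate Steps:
$\sqrt{-227115 - 166311} - 193 \left(265 + 263\right) = \sqrt{-393426} - 101904 = 3 i \sqrt{43714} - 101904 = -101904 + 3 i \sqrt{43714}$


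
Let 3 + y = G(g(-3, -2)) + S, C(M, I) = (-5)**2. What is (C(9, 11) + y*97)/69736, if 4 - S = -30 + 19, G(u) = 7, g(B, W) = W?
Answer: 467/17434 ≈ 0.026787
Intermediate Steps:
C(M, I) = 25
S = 15 (S = 4 - (-30 + 19) = 4 - 1*(-11) = 4 + 11 = 15)
y = 19 (y = -3 + (7 + 15) = -3 + 22 = 19)
(C(9, 11) + y*97)/69736 = (25 + 19*97)/69736 = (25 + 1843)*(1/69736) = 1868*(1/69736) = 467/17434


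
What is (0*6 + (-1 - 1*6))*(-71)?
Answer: 497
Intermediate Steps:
(0*6 + (-1 - 1*6))*(-71) = (0 + (-1 - 6))*(-71) = (0 - 7)*(-71) = -7*(-71) = 497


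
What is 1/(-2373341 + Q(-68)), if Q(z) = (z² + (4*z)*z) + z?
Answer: -1/2350289 ≈ -4.2548e-7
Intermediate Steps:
Q(z) = z + 5*z² (Q(z) = (z² + 4*z²) + z = 5*z² + z = z + 5*z²)
1/(-2373341 + Q(-68)) = 1/(-2373341 - 68*(1 + 5*(-68))) = 1/(-2373341 - 68*(1 - 340)) = 1/(-2373341 - 68*(-339)) = 1/(-2373341 + 23052) = 1/(-2350289) = -1/2350289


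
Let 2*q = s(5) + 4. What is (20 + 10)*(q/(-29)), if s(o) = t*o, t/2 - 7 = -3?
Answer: -660/29 ≈ -22.759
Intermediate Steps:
t = 8 (t = 14 + 2*(-3) = 14 - 6 = 8)
s(o) = 8*o
q = 22 (q = (8*5 + 4)/2 = (40 + 4)/2 = (1/2)*44 = 22)
(20 + 10)*(q/(-29)) = (20 + 10)*(22/(-29)) = 30*(22*(-1/29)) = 30*(-22/29) = -660/29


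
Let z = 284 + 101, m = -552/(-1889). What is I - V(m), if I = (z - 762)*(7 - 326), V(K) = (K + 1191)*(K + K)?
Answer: 426652600919/3568321 ≈ 1.1957e+5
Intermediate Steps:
m = 552/1889 (m = -552*(-1/1889) = 552/1889 ≈ 0.29222)
z = 385
V(K) = 2*K*(1191 + K) (V(K) = (1191 + K)*(2*K) = 2*K*(1191 + K))
I = 120263 (I = (385 - 762)*(7 - 326) = -377*(-319) = 120263)
I - V(m) = 120263 - 2*552*(1191 + 552/1889)/1889 = 120263 - 2*552*2250351/(1889*1889) = 120263 - 1*2484387504/3568321 = 120263 - 2484387504/3568321 = 426652600919/3568321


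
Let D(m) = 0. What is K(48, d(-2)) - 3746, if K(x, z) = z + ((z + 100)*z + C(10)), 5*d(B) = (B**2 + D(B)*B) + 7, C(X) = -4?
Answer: -88074/25 ≈ -3523.0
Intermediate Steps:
d(B) = 7/5 + B**2/5 (d(B) = ((B**2 + 0*B) + 7)/5 = ((B**2 + 0) + 7)/5 = (B**2 + 7)/5 = (7 + B**2)/5 = 7/5 + B**2/5)
K(x, z) = -4 + z + z*(100 + z) (K(x, z) = z + ((z + 100)*z - 4) = z + ((100 + z)*z - 4) = z + (z*(100 + z) - 4) = z + (-4 + z*(100 + z)) = -4 + z + z*(100 + z))
K(48, d(-2)) - 3746 = (-4 + (7/5 + (1/5)*(-2)**2)**2 + 101*(7/5 + (1/5)*(-2)**2)) - 3746 = (-4 + (7/5 + (1/5)*4)**2 + 101*(7/5 + (1/5)*4)) - 3746 = (-4 + (7/5 + 4/5)**2 + 101*(7/5 + 4/5)) - 3746 = (-4 + (11/5)**2 + 101*(11/5)) - 3746 = (-4 + 121/25 + 1111/5) - 3746 = 5576/25 - 3746 = -88074/25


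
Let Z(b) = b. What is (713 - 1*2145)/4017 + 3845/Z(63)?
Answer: 5118383/84357 ≈ 60.675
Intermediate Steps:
(713 - 1*2145)/4017 + 3845/Z(63) = (713 - 1*2145)/4017 + 3845/63 = (713 - 2145)*(1/4017) + 3845*(1/63) = -1432*1/4017 + 3845/63 = -1432/4017 + 3845/63 = 5118383/84357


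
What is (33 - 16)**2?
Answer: 289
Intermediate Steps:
(33 - 16)**2 = 17**2 = 289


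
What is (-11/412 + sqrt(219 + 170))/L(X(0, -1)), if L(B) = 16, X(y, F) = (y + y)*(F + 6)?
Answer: -11/6592 + sqrt(389)/16 ≈ 1.2310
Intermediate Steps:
X(y, F) = 2*y*(6 + F) (X(y, F) = (2*y)*(6 + F) = 2*y*(6 + F))
(-11/412 + sqrt(219 + 170))/L(X(0, -1)) = (-11/412 + sqrt(219 + 170))/16 = (-11*1/412 + sqrt(389))*(1/16) = (-11/412 + sqrt(389))*(1/16) = -11/6592 + sqrt(389)/16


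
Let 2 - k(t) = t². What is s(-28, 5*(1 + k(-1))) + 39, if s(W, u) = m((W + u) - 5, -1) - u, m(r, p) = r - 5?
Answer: 1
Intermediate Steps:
m(r, p) = -5 + r
k(t) = 2 - t²
s(W, u) = -10 + W (s(W, u) = (-5 + ((W + u) - 5)) - u = (-5 + (-5 + W + u)) - u = (-10 + W + u) - u = -10 + W)
s(-28, 5*(1 + k(-1))) + 39 = (-10 - 28) + 39 = -38 + 39 = 1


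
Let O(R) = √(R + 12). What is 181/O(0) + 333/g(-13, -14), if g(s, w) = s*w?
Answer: 333/182 + 181*√3/6 ≈ 54.080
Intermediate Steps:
O(R) = √(12 + R)
181/O(0) + 333/g(-13, -14) = 181/(√(12 + 0)) + 333/((-13*(-14))) = 181/(√12) + 333/182 = 181/((2*√3)) + 333*(1/182) = 181*(√3/6) + 333/182 = 181*√3/6 + 333/182 = 333/182 + 181*√3/6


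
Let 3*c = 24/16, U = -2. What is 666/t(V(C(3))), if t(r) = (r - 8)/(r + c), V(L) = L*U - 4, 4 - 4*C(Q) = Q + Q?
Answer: 1665/11 ≈ 151.36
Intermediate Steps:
C(Q) = 1 - Q/2 (C(Q) = 1 - (Q + Q)/4 = 1 - Q/2)
c = ½ (c = (24/16)/3 = (24*(1/16))/3 = (⅓)*(3/2) = ½ ≈ 0.50000)
V(L) = -4 - 2*L (V(L) = L*(-2) - 4 = -2*L - 4 = -4 - 2*L)
t(r) = (-8 + r)/(½ + r) (t(r) = (r - 8)/(r + ½) = (-8 + r)/(½ + r))
666/t(V(C(3))) = 666/((2*(-8 + (-4 - 2*(1 - ½*3)))/(1 + 2*(-4 - 2*(1 - ½*3))))) = 666/((2*(-8 + (-4 - 2*(1 - 3/2)))/(1 + 2*(-4 - 2*(1 - 3/2))))) = 666/((2*(-8 + (-4 - 2*(-½)))/(1 + 2*(-4 - 2*(-½))))) = 666/((2*(-8 + (-4 + 1))/(1 + 2*(-4 + 1)))) = 666/((2*(-8 - 3)/(1 + 2*(-3)))) = 666/((2*(-11)/(1 - 6))) = 666/((2*(-11)/(-5))) = 666/((2*(-⅕)*(-11))) = 666/(22/5) = 666*(5/22) = 1665/11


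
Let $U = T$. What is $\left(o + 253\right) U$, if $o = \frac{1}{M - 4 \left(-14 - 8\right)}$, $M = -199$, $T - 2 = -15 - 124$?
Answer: $- \frac{3847234}{111} \approx -34660.0$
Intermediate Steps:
$T = -137$ ($T = 2 - 139 = -137$)
$o = - \frac{1}{111}$ ($o = \frac{1}{-199 - 4 \left(-14 - 8\right)} = \frac{1}{-199 - -88} = \frac{1}{-199 + 88} = \frac{1}{-111} = - \frac{1}{111} \approx -0.009009$)
$U = -137$
$\left(o + 253\right) U = \left(- \frac{1}{111} + 253\right) \left(-137\right) = \frac{28082}{111} \left(-137\right) = - \frac{3847234}{111}$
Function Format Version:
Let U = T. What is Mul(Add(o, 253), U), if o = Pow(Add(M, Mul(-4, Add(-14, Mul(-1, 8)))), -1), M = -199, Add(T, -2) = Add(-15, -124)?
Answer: Rational(-3847234, 111) ≈ -34660.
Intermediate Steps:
T = -137 (T = Add(2, Add(-15, -124)) = Add(2, -139) = -137)
o = Rational(-1, 111) (o = Pow(Add(-199, Mul(-4, Add(-14, Mul(-1, 8)))), -1) = Pow(Add(-199, Mul(-4, Add(-14, -8))), -1) = Pow(Add(-199, Mul(-4, -22)), -1) = Pow(Add(-199, 88), -1) = Pow(-111, -1) = Rational(-1, 111) ≈ -0.0090090)
U = -137
Mul(Add(o, 253), U) = Mul(Add(Rational(-1, 111), 253), -137) = Mul(Rational(28082, 111), -137) = Rational(-3847234, 111)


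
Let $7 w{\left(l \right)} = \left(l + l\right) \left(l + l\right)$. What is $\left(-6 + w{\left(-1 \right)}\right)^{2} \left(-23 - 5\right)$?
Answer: $- \frac{5776}{7} \approx -825.14$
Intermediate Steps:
$w{\left(l \right)} = \frac{4 l^{2}}{7}$ ($w{\left(l \right)} = \frac{\left(l + l\right) \left(l + l\right)}{7} = \frac{2 l 2 l}{7} = \frac{4 l^{2}}{7}$)
$\left(-6 + w{\left(-1 \right)}\right)^{2} \left(-23 - 5\right) = \left(-6 + \frac{4 \left(-1\right)^{2}}{7}\right)^{2} \left(-23 - 5\right) = \left(-6 + \frac{4}{7} \cdot 1\right)^{2} \left(-28\right) = \left(-6 + \frac{4}{7}\right)^{2} \left(-28\right) = \left(- \frac{38}{7}\right)^{2} \left(-28\right) = \frac{1444}{49} \left(-28\right) = - \frac{5776}{7}$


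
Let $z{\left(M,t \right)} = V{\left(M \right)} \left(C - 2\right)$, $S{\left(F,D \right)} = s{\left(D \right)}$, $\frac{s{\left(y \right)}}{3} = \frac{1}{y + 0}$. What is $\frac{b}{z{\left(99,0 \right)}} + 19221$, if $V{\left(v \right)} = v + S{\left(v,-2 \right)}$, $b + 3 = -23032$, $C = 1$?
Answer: $\frac{758833}{39} \approx 19457.0$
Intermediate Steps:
$b = -23035$ ($b = -3 - 23032 = -23035$)
$s{\left(y \right)} = \frac{3}{y}$ ($s{\left(y \right)} = \frac{3}{y + 0} = \frac{3}{y}$)
$S{\left(F,D \right)} = \frac{3}{D}$
$V{\left(v \right)} = - \frac{3}{2} + v$ ($V{\left(v \right)} = v + \frac{3}{-2} = v + 3 \left(- \frac{1}{2}\right) = v - \frac{3}{2} = - \frac{3}{2} + v$)
$z{\left(M,t \right)} = \frac{3}{2} - M$ ($z{\left(M,t \right)} = \left(- \frac{3}{2} + M\right) \left(1 - 2\right) = \left(- \frac{3}{2} + M\right) \left(-1\right) = \frac{3}{2} - M$)
$\frac{b}{z{\left(99,0 \right)}} + 19221 = - \frac{23035}{\frac{3}{2} - 99} + 19221 = - \frac{23035}{- \frac{195}{2}} + 19221 = \left(-23035\right) \left(- \frac{2}{195}\right) + 19221 = \frac{9214}{39} + 19221 = \frac{758833}{39}$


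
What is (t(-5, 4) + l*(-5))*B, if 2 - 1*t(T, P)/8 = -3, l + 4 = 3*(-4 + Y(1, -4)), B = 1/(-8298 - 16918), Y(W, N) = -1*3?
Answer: -165/25216 ≈ -0.0065435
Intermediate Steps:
Y(W, N) = -3
B = -1/25216 (B = 1/(-25216) = -1/25216 ≈ -3.9657e-5)
l = -25 (l = -4 + 3*(-4 - 3) = -4 + 3*(-7) = -4 - 21 = -25)
t(T, P) = 40 (t(T, P) = 16 - 8*(-3) = 16 + 24 = 40)
(t(-5, 4) + l*(-5))*B = (40 - 25*(-5))*(-1/25216) = (40 + 125)*(-1/25216) = 165*(-1/25216) = -165/25216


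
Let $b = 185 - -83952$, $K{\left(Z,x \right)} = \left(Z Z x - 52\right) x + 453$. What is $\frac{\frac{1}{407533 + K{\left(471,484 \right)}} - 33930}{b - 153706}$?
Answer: $\frac{1763273158108019}{3615359573722866} \approx 0.48772$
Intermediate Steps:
$K{\left(Z,x \right)} = 453 + x \left(-52 + x Z^{2}\right)$ ($K{\left(Z,x \right)} = \left(Z^{2} x - 52\right) x + 453 = \left(x Z^{2} - 52\right) x + 453 = \left(-52 + x Z^{2}\right) x + 453 = x \left(-52 + x Z^{2}\right) + 453 = 453 + x \left(-52 + x Z^{2}\right)$)
$b = 84137$ ($b = 185 + 83952 = 84137$)
$\frac{\frac{1}{407533 + K{\left(471,484 \right)}} - 33930}{b - 153706} = \frac{\frac{1}{407533 + \left(453 - 25168 + 471^{2} \cdot 484^{2}\right)} - 33930}{84137 - 153706} = \frac{\frac{1}{407533 + \left(453 - 25168 + 221841 \cdot 234256\right)} - 33930}{-69569} = \left(\frac{1}{407533 + \left(453 - 25168 + 51967585296\right)} - 33930\right) \left(- \frac{1}{69569}\right) = \left(\frac{1}{407533 + 51967560581} - 33930\right) \left(- \frac{1}{69569}\right) = \left(\frac{1}{51967968114} - 33930\right) \left(- \frac{1}{69569}\right) = \left(- \frac{1763273158108019}{51967968114}\right) \left(- \frac{1}{69569}\right) = \frac{1763273158108019}{3615359573722866}$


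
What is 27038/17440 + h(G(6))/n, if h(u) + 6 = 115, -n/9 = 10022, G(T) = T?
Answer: 609218141/393263280 ≈ 1.5491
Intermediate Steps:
n = -90198 (n = -9*10022 = -90198)
h(u) = 109 (h(u) = -6 + 115 = 109)
27038/17440 + h(G(6))/n = 27038/17440 + 109/(-90198) = 27038*(1/17440) + 109*(-1/90198) = 13519/8720 - 109/90198 = 609218141/393263280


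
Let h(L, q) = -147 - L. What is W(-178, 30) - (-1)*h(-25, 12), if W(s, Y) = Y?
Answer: -92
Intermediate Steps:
W(-178, 30) - (-1)*h(-25, 12) = 30 - (-1)*(-147 - 1*(-25)) = 30 - (-1)*(-147 + 25) = 30 - (-1)*(-122) = 30 - 1*122 = 30 - 122 = -92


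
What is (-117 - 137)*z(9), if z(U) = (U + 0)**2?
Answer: -20574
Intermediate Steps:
z(U) = U**2
(-117 - 137)*z(9) = (-117 - 137)*9**2 = -254*81 = -20574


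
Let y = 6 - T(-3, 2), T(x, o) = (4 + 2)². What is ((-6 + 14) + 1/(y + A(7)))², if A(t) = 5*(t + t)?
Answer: 103041/1600 ≈ 64.401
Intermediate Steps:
T(x, o) = 36 (T(x, o) = 6² = 36)
y = -30 (y = 6 - 1*36 = 6 - 36 = -30)
A(t) = 10*t (A(t) = 5*(2*t) = 10*t)
((-6 + 14) + 1/(y + A(7)))² = ((-6 + 14) + 1/(-30 + 10*7))² = (8 + 1/(-30 + 70))² = (8 + 1/40)² = (321/40)² = 103041/1600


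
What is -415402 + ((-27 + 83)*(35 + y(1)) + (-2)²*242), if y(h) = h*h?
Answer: -412418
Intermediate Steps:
y(h) = h²
-415402 + ((-27 + 83)*(35 + y(1)) + (-2)²*242) = -415402 + ((-27 + 83)*(35 + 1²) + (-2)²*242) = -415402 + (56*(35 + 1) + 4*242) = -415402 + (56*36 + 968) = -415402 + (2016 + 968) = -415402 + 2984 = -412418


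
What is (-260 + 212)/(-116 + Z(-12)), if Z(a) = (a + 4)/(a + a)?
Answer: 144/347 ≈ 0.41499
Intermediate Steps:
Z(a) = (4 + a)/(2*a) (Z(a) = (4 + a)/((2*a)) = (4 + a)*(1/(2*a)) = (4 + a)/(2*a))
(-260 + 212)/(-116 + Z(-12)) = (-260 + 212)/(-116 + (1/2)*(4 - 12)/(-12)) = -48/(-116 + (1/2)*(-1/12)*(-8)) = -48/(-116 + 1/3) = -48/(-347/3) = -48*(-3/347) = 144/347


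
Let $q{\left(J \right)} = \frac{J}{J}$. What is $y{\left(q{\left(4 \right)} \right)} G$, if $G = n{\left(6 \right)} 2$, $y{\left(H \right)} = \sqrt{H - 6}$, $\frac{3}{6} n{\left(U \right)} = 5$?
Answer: $20 i \sqrt{5} \approx 44.721 i$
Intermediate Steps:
$n{\left(U \right)} = 10$ ($n{\left(U \right)} = 2 \cdot 5 = 10$)
$q{\left(J \right)} = 1$
$y{\left(H \right)} = \sqrt{-6 + H}$
$G = 20$ ($G = 10 \cdot 2 = 20$)
$y{\left(q{\left(4 \right)} \right)} G = \sqrt{-6 + 1} \cdot 20 = \sqrt{-5} \cdot 20 = i \sqrt{5} \cdot 20 = 20 i \sqrt{5}$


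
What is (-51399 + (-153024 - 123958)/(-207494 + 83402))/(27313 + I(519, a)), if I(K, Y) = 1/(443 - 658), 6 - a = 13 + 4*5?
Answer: -685627230545/364352353524 ≈ -1.8818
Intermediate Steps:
a = -27 (a = 6 - (13 + 4*5) = 6 - (13 + 20) = 6 - 1*33 = 6 - 33 = -27)
I(K, Y) = -1/215 (I(K, Y) = 1/(-215) = -1/215)
(-51399 + (-153024 - 123958)/(-207494 + 83402))/(27313 + I(519, a)) = (-51399 + (-153024 - 123958)/(-207494 + 83402))/(27313 - 1/215) = (-51399 - 276982/(-124092))/(5872294/215) = (-51399 - 276982*(-1/124092))*(215/5872294) = (-51399 + 138491/62046)*(215/5872294) = -3188963863/62046*215/5872294 = -685627230545/364352353524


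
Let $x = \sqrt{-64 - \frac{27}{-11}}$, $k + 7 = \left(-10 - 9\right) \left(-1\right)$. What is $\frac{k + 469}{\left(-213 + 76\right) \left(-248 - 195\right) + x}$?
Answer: $\frac{321116081}{40517372968} - \frac{481 i \sqrt{7447}}{40517372968} \approx 0.0079254 - 1.0245 \cdot 10^{-6} i$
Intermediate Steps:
$k = 12$ ($k = -7 + \left(-10 - 9\right) \left(-1\right) = -7 - -19 = -7 + 19 = 12$)
$x = \frac{i \sqrt{7447}}{11}$ ($x = \sqrt{-64 - - \frac{27}{11}} = \sqrt{-64 + \frac{27}{11}} = \sqrt{- \frac{677}{11}} = \frac{i \sqrt{7447}}{11} \approx 7.8451 i$)
$\frac{k + 469}{\left(-213 + 76\right) \left(-248 - 195\right) + x} = \frac{12 + 469}{\left(-213 + 76\right) \left(-248 - 195\right) + \frac{i \sqrt{7447}}{11}} = \frac{481}{\left(-137\right) \left(-443\right) + \frac{i \sqrt{7447}}{11}} = \frac{481}{60691 + \frac{i \sqrt{7447}}{11}}$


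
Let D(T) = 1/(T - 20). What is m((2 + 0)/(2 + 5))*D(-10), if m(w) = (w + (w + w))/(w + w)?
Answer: -1/20 ≈ -0.050000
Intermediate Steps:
m(w) = 3/2 (m(w) = (w + 2*w)/((2*w)) = (3*w)*(1/(2*w)) = 3/2)
D(T) = 1/(-20 + T)
m((2 + 0)/(2 + 5))*D(-10) = 3/(2*(-20 - 10)) = (3/2)/(-30) = (3/2)*(-1/30) = -1/20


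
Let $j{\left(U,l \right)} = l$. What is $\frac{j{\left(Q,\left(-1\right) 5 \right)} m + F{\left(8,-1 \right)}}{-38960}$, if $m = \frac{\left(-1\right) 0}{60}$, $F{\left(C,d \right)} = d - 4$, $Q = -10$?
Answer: $\frac{1}{7792} \approx 0.00012834$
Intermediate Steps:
$F{\left(C,d \right)} = -4 + d$
$m = 0$ ($m = 0 \cdot \frac{1}{60} = 0$)
$\frac{j{\left(Q,\left(-1\right) 5 \right)} m + F{\left(8,-1 \right)}}{-38960} = \frac{\left(-1\right) 5 \cdot 0 - 5}{-38960} = \left(\left(-5\right) 0 - 5\right) \left(- \frac{1}{38960}\right) = \left(0 - 5\right) \left(- \frac{1}{38960}\right) = \left(-5\right) \left(- \frac{1}{38960}\right) = \frac{1}{7792}$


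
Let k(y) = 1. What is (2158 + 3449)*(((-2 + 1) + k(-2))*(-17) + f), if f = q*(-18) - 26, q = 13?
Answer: -1457820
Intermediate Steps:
f = -260 (f = 13*(-18) - 26 = -234 - 26 = -260)
(2158 + 3449)*(((-2 + 1) + k(-2))*(-17) + f) = (2158 + 3449)*(((-2 + 1) + 1)*(-17) - 260) = 5607*((-1 + 1)*(-17) - 260) = 5607*(0*(-17) - 260) = 5607*(0 - 260) = 5607*(-260) = -1457820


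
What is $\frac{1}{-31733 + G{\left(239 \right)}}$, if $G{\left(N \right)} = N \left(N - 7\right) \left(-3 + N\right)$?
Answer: $\frac{1}{13053995} \approx 7.6605 \cdot 10^{-8}$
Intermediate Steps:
$G{\left(N \right)} = N \left(-7 + N\right) \left(-3 + N\right)$
$\frac{1}{-31733 + G{\left(239 \right)}} = \frac{1}{-31733 + 239 \left(21 + 239^{2} - 2390\right)} = \frac{1}{-31733 + 239 \left(21 + 57121 - 2390\right)} = \frac{1}{-31733 + 239 \cdot 54752} = \frac{1}{-31733 + 13085728} = \frac{1}{13053995}$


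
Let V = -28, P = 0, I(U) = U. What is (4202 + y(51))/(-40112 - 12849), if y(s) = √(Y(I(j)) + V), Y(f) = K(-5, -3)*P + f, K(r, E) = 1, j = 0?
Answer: -4202/52961 - 2*I*√7/52961 ≈ -0.079341 - 9.9913e-5*I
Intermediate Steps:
Y(f) = f (Y(f) = 1*0 + f = 0 + f = f)
y(s) = 2*I*√7 (y(s) = √(0 - 28) = √(-28) = 2*I*√7)
(4202 + y(51))/(-40112 - 12849) = (4202 + 2*I*√7)/(-40112 - 12849) = (4202 + 2*I*√7)/(-52961) = (4202 + 2*I*√7)*(-1/52961) = -4202/52961 - 2*I*√7/52961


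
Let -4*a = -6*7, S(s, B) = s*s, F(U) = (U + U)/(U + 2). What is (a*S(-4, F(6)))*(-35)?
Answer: -5880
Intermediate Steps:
F(U) = 2*U/(2 + U) (F(U) = (2*U)/(2 + U) = 2*U/(2 + U))
S(s, B) = s²
a = 21/2 (a = -(-3)*7/2 = -¼*(-42) = 21/2 ≈ 10.500)
(a*S(-4, F(6)))*(-35) = ((21/2)*(-4)²)*(-35) = ((21/2)*16)*(-35) = 168*(-35) = -5880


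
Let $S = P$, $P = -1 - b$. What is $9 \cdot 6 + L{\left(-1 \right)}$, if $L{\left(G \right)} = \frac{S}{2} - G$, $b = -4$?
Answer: $\frac{113}{2} \approx 56.5$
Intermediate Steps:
$P = 3$ ($P = -1 - -4 = -1 + 4 = 3$)
$S = 3$
$L{\left(G \right)} = \frac{3}{2} - G$
$9 \cdot 6 + L{\left(-1 \right)} = 9 \cdot 6 + \left(\frac{3}{2} - -1\right) = 54 + \left(\frac{3}{2} + 1\right) = 54 + \frac{5}{2} = \frac{113}{2}$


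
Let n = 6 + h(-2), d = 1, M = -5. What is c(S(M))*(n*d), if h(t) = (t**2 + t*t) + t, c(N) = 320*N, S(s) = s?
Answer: -19200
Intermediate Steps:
h(t) = t + 2*t**2 (h(t) = (t**2 + t**2) + t = 2*t**2 + t = t + 2*t**2)
n = 12 (n = 6 - 2*(1 + 2*(-2)) = 6 - 2*(1 - 4) = 6 - 2*(-3) = 6 + 6 = 12)
c(S(M))*(n*d) = (320*(-5))*(12*1) = -1600*12 = -19200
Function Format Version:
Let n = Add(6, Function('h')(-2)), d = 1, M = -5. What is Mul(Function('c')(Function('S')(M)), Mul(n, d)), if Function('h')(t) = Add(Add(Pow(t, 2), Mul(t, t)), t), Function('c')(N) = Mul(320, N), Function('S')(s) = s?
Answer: -19200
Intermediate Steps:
Function('h')(t) = Add(t, Mul(2, Pow(t, 2))) (Function('h')(t) = Add(Add(Pow(t, 2), Pow(t, 2)), t) = Add(Mul(2, Pow(t, 2)), t) = Add(t, Mul(2, Pow(t, 2))))
n = 12 (n = Add(6, Mul(-2, Add(1, Mul(2, -2)))) = Add(6, Mul(-2, Add(1, -4))) = Add(6, Mul(-2, -3)) = Add(6, 6) = 12)
Mul(Function('c')(Function('S')(M)), Mul(n, d)) = Mul(Mul(320, -5), Mul(12, 1)) = Mul(-1600, 12) = -19200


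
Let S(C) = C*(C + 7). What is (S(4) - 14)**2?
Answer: 900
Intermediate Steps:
S(C) = C*(7 + C)
(S(4) - 14)**2 = (4*(7 + 4) - 14)**2 = (4*11 - 14)**2 = (44 - 14)**2 = 30**2 = 900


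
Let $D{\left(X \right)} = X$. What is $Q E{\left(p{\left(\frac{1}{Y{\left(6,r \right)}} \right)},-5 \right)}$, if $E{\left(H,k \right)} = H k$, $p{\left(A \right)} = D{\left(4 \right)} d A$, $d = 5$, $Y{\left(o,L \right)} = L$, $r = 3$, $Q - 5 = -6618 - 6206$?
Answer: $427300$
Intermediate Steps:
$Q = -12819$ ($Q = 5 - 12824 = -12819$)
$p{\left(A \right)} = 20 A$ ($p{\left(A \right)} = 4 \cdot 5 A = 20 A$)
$Q E{\left(p{\left(\frac{1}{Y{\left(6,r \right)}} \right)},-5 \right)} = - 12819 \cdot \frac{20}{3} \left(-5\right) = \left(-12819\right) \left(- \frac{100}{3}\right) = 427300$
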